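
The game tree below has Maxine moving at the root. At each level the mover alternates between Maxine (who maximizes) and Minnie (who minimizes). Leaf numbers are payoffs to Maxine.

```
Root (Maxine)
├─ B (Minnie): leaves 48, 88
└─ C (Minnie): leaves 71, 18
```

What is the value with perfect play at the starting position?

48

B (Minnie): min(48, 88) = 48
C (Minnie): min(71, 18) = 18
Root (Maxine): max(48, 18) = 48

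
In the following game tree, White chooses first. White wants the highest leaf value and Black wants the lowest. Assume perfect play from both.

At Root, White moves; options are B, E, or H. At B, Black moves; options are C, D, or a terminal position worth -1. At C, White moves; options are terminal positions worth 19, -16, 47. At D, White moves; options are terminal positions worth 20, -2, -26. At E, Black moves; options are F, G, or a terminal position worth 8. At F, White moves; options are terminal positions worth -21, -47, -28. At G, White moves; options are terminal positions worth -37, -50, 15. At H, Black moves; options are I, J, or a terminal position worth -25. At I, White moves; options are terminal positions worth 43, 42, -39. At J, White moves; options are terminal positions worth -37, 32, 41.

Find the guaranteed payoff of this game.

-1

C (White): max(19, -16, 47) = 47
D (White): max(20, -2, -26) = 20
B (Black): min(47, 20, -1) = -1
F (White): max(-21, -47, -28) = -21
G (White): max(-37, -50, 15) = 15
E (Black): min(-21, 15, 8) = -21
I (White): max(43, 42, -39) = 43
J (White): max(-37, 32, 41) = 41
H (Black): min(43, 41, -25) = -25
Root (White): max(-1, -21, -25) = -1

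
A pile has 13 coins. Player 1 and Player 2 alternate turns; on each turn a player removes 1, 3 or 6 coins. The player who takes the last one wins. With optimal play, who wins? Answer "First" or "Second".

i:   0  1  2  3  4  5  6  7  8  9 10 11 12 13
     L  W  L  W  L  W  W  W  W  L  W  L  W  L
Position 13 is L, so the second player wins.

Second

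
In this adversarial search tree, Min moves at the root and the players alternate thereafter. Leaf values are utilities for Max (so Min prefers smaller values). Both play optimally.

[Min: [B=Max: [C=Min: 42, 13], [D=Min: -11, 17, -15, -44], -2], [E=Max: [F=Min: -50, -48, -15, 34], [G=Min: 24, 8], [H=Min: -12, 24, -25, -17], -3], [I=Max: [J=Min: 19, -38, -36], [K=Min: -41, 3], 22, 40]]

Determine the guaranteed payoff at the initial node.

8

C (Min): min(42, 13) = 13
D (Min): min(-11, 17, -15, -44) = -44
B (Max): max(13, -44, -2) = 13
F (Min): min(-50, -48, -15, 34) = -50
G (Min): min(24, 8) = 8
H (Min): min(-12, 24, -25, -17) = -25
E (Max): max(-50, 8, -25, -3) = 8
J (Min): min(19, -38, -36) = -38
K (Min): min(-41, 3) = -41
I (Max): max(-38, -41, 22, 40) = 40
Root (Min): min(13, 8, 40) = 8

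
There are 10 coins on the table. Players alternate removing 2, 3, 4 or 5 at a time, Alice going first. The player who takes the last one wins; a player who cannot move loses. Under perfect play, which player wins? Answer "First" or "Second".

First

Mark each pile size as W (mover wins) or L (mover loses):
i:   0  1  2  3  4  5  6  7  8  9 10
     L  L  W  W  W  W  W  L  L  W  W
Position 10 is W, so the first player wins.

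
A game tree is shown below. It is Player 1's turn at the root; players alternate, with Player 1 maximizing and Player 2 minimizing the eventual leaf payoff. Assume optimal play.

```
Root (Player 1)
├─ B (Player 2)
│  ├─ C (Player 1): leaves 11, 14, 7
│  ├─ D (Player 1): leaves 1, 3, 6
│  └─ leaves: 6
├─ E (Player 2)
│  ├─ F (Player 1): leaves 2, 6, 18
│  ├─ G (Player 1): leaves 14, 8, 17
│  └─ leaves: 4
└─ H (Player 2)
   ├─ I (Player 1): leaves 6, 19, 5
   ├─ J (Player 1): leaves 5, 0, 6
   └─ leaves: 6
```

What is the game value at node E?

4

F: max(2, 6, 18) = 18
G: max(14, 8, 17) = 17
E: min(18, 17, 4) = 4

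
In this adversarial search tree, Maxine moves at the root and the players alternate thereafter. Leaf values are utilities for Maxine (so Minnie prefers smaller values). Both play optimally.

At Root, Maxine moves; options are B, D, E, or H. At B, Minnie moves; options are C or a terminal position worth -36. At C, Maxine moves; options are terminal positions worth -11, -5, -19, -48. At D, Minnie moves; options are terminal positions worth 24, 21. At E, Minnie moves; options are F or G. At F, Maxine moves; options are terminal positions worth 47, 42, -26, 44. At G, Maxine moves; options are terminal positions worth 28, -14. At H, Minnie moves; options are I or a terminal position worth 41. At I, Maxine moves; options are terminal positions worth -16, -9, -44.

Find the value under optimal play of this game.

28

C (Maxine): max(-11, -5, -19, -48) = -5
B (Minnie): min(-5, -36) = -36
D (Minnie): min(24, 21) = 21
F (Maxine): max(47, 42, -26, 44) = 47
G (Maxine): max(28, -14) = 28
E (Minnie): min(47, 28) = 28
I (Maxine): max(-16, -9, -44) = -9
H (Minnie): min(-9, 41) = -9
Root (Maxine): max(-36, 21, 28, -9) = 28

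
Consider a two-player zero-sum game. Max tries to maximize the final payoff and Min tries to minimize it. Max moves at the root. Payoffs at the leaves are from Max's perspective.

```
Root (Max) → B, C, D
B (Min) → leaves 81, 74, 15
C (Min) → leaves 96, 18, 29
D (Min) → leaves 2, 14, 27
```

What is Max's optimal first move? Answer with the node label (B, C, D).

C

B (Min): min(81, 74, 15) = 15
C (Min): min(96, 18, 29) = 18
D (Min): min(2, 14, 27) = 2
Root (Max): max(15, 18, 2) = 18
Max picks the child with the highest value: C (value 18).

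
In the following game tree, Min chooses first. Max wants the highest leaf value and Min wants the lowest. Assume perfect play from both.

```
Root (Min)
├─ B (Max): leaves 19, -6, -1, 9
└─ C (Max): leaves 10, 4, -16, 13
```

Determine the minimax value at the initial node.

13

B (Max): max(19, -6, -1, 9) = 19
C (Max): max(10, 4, -16, 13) = 13
Root (Min): min(19, 13) = 13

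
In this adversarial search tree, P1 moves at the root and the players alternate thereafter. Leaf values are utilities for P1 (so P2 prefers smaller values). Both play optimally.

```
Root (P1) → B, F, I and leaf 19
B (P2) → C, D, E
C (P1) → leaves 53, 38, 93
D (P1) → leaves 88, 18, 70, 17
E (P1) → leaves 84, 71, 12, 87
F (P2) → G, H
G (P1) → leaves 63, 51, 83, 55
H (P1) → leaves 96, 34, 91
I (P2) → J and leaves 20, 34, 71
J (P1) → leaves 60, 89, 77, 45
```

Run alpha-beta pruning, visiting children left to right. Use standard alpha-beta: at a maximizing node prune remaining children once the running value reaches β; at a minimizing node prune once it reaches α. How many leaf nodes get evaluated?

21

C [α=-∞,β=+∞]: v=93
D [α=-∞,β=93]: v=88
E [α=-∞,β=88]: v=87
B [α=-∞,β=+∞]: v=87
G [α=87,β=+∞]: v=83
F [α=87,β=+∞]: v=83 after child 1 ≤ α → α-cutoff, skip 1
J [α=87,β=+∞]: v=89
I [α=87,β=+∞]: v=20 after child 2 ≤ α → α-cutoff, skip 2
Root [α=-∞,β=+∞]: v=87
Leaves evaluated: 21 of 26.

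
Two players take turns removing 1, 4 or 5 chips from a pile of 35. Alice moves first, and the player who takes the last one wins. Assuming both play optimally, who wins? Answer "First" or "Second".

First

Compute winning (W) and losing (L) positions by backward induction:
i:   0  1  2  3  4  5  6  7  8  9 10 11 12 13 14 15 16 17 18 19 20 21 22 23 24 25 26 27 28 29 30 31 32 33 34 35
     L  W  L  W  W  W  W  W  L  W  L  W  W  W  W  W  L  W  L  W  W  W  W  W  L  W  L  W  W  W  W  W  L  W  L  W
Position 35 is W, so the first player wins.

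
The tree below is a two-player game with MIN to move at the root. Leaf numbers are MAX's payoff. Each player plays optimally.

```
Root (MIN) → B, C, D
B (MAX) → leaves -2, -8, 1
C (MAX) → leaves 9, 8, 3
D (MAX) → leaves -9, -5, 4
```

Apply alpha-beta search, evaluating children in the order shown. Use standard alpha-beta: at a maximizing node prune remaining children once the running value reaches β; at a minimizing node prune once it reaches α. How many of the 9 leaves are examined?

B [α=-∞,β=+∞]: v=1
C [α=-∞,β=1]: v=9 after child 1 ≥ β → β-cutoff, skip 2
D [α=-∞,β=1]: v=4
Root [α=-∞,β=+∞]: v=1
Leaves evaluated: 7 of 9.

7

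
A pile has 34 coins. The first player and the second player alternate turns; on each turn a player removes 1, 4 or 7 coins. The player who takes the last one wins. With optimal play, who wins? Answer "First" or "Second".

Second

Compute winning (W) and losing (L) positions by backward induction:
i:   0  1  2  3  4  5  6  7  8  9 10 11 12 13 14 15 16 17 18 19 20 21 22 23 24 25 26 27 28 29 30 31 32 33 34
     L  W  L  W  W  L  W  W  L  W  L  W  W  L  W  W  L  W  L  W  W  L  W  W  L  W  L  W  W  L  W  W  L  W  L
Position 34 is L, so the second player wins.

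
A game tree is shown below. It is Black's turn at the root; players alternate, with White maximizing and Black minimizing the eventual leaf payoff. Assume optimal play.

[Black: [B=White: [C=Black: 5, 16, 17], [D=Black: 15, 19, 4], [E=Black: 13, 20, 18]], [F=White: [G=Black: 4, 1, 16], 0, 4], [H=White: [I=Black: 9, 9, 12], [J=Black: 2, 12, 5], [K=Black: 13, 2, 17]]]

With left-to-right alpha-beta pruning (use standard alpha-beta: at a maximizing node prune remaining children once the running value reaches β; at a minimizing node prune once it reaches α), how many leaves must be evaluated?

17

C [α=-∞,β=+∞]: v=5
D [α=5,β=+∞]: v=4
E [α=5,β=+∞]: v=13
B [α=-∞,β=+∞]: v=13
G [α=-∞,β=13]: v=1
F [α=-∞,β=13]: v=4
I [α=-∞,β=4]: v=9
H [α=-∞,β=4]: v=9 after child 1 ≥ β → β-cutoff, skip 2
Root [α=-∞,β=+∞]: v=4
Leaves evaluated: 17 of 23.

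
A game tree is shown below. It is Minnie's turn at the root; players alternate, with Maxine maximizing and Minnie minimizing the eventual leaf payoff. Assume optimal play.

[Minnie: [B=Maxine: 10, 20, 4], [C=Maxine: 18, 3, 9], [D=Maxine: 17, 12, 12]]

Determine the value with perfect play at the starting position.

17

B (Maxine): max(10, 20, 4) = 20
C (Maxine): max(18, 3, 9) = 18
D (Maxine): max(17, 12, 12) = 17
Root (Minnie): min(20, 18, 17) = 17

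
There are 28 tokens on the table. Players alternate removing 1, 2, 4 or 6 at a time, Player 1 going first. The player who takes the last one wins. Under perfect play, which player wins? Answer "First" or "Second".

i:   0  1  2  3  4  5  6  7  8  9 10 11 12 13 14 15 16 17 18 19 20 21 22 23 24 25 26 27 28
     L  W  W  L  W  W  W  W  L  W  W  L  W  W  W  W  L  W  W  L  W  W  W  W  L  W  W  L  W
Position 28 is W, so the first player wins.

First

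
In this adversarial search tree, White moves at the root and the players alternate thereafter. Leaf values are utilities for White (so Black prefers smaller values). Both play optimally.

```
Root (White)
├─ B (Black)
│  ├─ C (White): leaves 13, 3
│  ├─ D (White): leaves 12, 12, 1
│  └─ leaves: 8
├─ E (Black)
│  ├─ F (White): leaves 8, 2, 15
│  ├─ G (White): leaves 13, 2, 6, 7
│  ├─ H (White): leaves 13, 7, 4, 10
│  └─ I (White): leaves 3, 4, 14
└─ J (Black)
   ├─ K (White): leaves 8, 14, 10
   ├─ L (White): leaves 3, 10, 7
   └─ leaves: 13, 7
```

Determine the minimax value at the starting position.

C (White): max(13, 3) = 13
D (White): max(12, 12, 1) = 12
B (Black): min(13, 12, 8) = 8
F (White): max(8, 2, 15) = 15
G (White): max(13, 2, 6, 7) = 13
H (White): max(13, 7, 4, 10) = 13
I (White): max(3, 4, 14) = 14
E (Black): min(15, 13, 13, 14) = 13
K (White): max(8, 14, 10) = 14
L (White): max(3, 10, 7) = 10
J (Black): min(14, 10, 13, 7) = 7
Root (White): max(8, 13, 7) = 13

13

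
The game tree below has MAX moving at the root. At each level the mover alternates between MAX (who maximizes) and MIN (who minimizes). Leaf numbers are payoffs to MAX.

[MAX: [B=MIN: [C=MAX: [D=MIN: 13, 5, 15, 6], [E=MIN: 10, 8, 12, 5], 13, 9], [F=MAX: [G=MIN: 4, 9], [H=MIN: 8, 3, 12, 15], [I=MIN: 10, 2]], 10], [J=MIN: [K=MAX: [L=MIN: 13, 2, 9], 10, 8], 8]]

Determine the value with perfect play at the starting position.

8

D (MIN): min(13, 5, 15, 6) = 5
E (MIN): min(10, 8, 12, 5) = 5
C (MAX): max(5, 5, 13, 9) = 13
G (MIN): min(4, 9) = 4
H (MIN): min(8, 3, 12, 15) = 3
I (MIN): min(10, 2) = 2
F (MAX): max(4, 3, 2) = 4
B (MIN): min(13, 4, 10) = 4
L (MIN): min(13, 2, 9) = 2
K (MAX): max(2, 10, 8) = 10
J (MIN): min(10, 8) = 8
Root (MAX): max(4, 8) = 8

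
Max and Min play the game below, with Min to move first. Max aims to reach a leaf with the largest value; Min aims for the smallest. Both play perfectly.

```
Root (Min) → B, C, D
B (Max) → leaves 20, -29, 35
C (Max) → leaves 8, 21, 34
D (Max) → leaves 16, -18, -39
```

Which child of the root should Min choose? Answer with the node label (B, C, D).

D

B (Max): max(20, -29, 35) = 35
C (Max): max(8, 21, 34) = 34
D (Max): max(16, -18, -39) = 16
Root (Min): min(35, 34, 16) = 16
Min picks the child with the lowest value: D (value 16).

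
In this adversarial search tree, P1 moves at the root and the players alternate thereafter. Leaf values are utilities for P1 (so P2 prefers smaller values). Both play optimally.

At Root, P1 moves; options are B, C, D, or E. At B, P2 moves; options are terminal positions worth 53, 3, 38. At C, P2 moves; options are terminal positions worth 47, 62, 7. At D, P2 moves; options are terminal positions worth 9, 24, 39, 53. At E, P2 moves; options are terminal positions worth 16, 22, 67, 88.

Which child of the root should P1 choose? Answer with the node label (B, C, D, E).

E

B (P2): min(53, 3, 38) = 3
C (P2): min(47, 62, 7) = 7
D (P2): min(9, 24, 39, 53) = 9
E (P2): min(16, 22, 67, 88) = 16
Root (P1): max(3, 7, 9, 16) = 16
P1 picks the child with the highest value: E (value 16).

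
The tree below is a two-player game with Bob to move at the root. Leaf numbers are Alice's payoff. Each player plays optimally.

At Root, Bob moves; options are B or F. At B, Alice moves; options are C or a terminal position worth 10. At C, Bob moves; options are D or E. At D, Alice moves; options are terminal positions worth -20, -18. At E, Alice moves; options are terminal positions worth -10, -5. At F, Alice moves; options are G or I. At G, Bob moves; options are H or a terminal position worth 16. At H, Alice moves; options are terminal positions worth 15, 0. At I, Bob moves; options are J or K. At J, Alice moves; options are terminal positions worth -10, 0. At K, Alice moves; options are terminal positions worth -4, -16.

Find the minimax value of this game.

D (Alice): max(-20, -18) = -18
E (Alice): max(-10, -5) = -5
C (Bob): min(-18, -5) = -18
B (Alice): max(-18, 10) = 10
H (Alice): max(15, 0) = 15
G (Bob): min(15, 16) = 15
J (Alice): max(-10, 0) = 0
K (Alice): max(-4, -16) = -4
I (Bob): min(0, -4) = -4
F (Alice): max(15, -4) = 15
Root (Bob): min(10, 15) = 10

10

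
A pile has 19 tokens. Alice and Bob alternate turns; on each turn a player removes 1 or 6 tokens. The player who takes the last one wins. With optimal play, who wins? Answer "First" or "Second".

First

i:   0  1  2  3  4  5  6  7  8  9 10 11 12 13 14 15 16 17 18 19
     L  W  L  W  L  W  W  L  W  L  W  L  W  W  L  W  L  W  L  W
Position 19 is W, so the first player wins.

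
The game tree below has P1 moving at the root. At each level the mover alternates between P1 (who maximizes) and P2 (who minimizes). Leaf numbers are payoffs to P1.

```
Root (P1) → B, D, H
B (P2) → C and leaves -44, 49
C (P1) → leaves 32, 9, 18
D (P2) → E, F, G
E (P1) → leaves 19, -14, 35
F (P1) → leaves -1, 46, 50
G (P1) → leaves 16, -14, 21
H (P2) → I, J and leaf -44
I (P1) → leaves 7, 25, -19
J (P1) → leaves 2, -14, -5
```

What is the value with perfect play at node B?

-44

C: max(32, 9, 18) = 32
B: min(32, -44, 49) = -44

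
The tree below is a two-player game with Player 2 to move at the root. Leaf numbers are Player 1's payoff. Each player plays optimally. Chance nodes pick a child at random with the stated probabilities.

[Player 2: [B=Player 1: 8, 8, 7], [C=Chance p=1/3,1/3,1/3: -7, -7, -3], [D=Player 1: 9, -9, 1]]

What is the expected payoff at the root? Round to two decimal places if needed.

B (Player 1): max(8, 8, 7) = 8
C (Chance): 1/3·-7 + 1/3·-7 + 1/3·-3 = -5.67
D (Player 1): max(9, -9, 1) = 9
Root (Player 2): min(8, -5.67, 9) = -5.67

-5.67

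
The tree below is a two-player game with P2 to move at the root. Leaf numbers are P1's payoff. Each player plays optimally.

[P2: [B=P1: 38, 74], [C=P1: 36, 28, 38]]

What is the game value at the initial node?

38

B (P1): max(38, 74) = 74
C (P1): max(36, 28, 38) = 38
Root (P2): min(74, 38) = 38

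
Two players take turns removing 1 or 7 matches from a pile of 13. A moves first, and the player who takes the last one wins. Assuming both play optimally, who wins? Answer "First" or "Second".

First

W/L table (W = player to move can force a win):
i:   0  1  2  3  4  5  6  7  8  9 10 11 12 13
     L  W  L  W  L  W  L  W  L  W  L  W  L  W
Position 13 is W, so the first player wins.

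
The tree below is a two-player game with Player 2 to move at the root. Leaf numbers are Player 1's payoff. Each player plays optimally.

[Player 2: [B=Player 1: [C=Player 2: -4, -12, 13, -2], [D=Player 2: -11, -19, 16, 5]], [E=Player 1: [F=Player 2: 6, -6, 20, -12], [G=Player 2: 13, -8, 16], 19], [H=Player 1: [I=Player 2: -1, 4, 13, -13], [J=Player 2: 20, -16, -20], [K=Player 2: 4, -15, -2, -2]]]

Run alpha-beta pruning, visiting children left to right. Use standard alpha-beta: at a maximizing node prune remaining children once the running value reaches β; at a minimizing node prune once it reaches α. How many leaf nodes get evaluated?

18

C [α=-∞,β=+∞]: v=-12
D [α=-12,β=+∞]: v=-19 after child 2 ≤ α → α-cutoff, skip 2
B [α=-∞,β=+∞]: v=-12
F [α=-∞,β=-12]: v=-12
E [α=-∞,β=-12]: v=-12 after child 1 ≥ β → β-cutoff, skip 2
I [α=-∞,β=-12]: v=-13
J [α=-13,β=-12]: v=-16 after child 2 ≤ α → α-cutoff, skip 1
K [α=-13,β=-12]: v=-15 after child 2 ≤ α → α-cutoff, skip 2
H [α=-∞,β=-12]: v=-13
Root [α=-∞,β=+∞]: v=-13
Leaves evaluated: 18 of 27.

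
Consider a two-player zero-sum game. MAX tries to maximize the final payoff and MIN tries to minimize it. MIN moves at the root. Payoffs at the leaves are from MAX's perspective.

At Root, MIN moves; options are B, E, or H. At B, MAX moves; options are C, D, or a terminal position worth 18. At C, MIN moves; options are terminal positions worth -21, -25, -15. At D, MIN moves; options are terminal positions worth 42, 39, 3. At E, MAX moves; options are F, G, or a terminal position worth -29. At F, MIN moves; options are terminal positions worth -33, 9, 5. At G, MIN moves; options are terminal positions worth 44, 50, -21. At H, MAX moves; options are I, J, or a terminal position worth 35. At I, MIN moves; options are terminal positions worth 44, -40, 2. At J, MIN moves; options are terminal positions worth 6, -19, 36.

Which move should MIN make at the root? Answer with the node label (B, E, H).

E

C (MIN): min(-21, -25, -15) = -25
D (MIN): min(42, 39, 3) = 3
B (MAX): max(-25, 3, 18) = 18
F (MIN): min(-33, 9, 5) = -33
G (MIN): min(44, 50, -21) = -21
E (MAX): max(-33, -21, -29) = -21
I (MIN): min(44, -40, 2) = -40
J (MIN): min(6, -19, 36) = -19
H (MAX): max(-40, -19, 35) = 35
Root (MIN): min(18, -21, 35) = -21
MIN picks the child with the lowest value: E (value -21).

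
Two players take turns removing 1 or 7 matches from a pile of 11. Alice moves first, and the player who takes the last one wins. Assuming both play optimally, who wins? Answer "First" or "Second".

W/L table (W = player to move can force a win):
i:   0  1  2  3  4  5  6  7  8  9 10 11
     L  W  L  W  L  W  L  W  L  W  L  W
Position 11 is W, so the first player wins.

First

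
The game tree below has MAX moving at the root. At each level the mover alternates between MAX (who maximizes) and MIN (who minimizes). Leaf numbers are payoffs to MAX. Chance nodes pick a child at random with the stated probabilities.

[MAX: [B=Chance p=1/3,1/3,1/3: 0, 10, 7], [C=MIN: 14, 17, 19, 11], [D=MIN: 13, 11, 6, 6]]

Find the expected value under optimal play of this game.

B (Chance): 1/3·0 + 1/3·10 + 1/3·7 = 5.67
C (MIN): min(14, 17, 19, 11) = 11
D (MIN): min(13, 11, 6, 6) = 6
Root (MAX): max(5.67, 11, 6) = 11

11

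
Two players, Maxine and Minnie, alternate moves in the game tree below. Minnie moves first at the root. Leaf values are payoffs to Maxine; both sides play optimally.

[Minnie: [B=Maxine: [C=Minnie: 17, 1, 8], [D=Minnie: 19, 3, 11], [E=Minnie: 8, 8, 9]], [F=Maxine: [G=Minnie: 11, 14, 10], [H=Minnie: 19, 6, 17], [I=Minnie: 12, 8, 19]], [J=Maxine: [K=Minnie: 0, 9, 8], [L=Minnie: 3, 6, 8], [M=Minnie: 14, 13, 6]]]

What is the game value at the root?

C (Minnie): min(17, 1, 8) = 1
D (Minnie): min(19, 3, 11) = 3
E (Minnie): min(8, 8, 9) = 8
B (Maxine): max(1, 3, 8) = 8
G (Minnie): min(11, 14, 10) = 10
H (Minnie): min(19, 6, 17) = 6
I (Minnie): min(12, 8, 19) = 8
F (Maxine): max(10, 6, 8) = 10
K (Minnie): min(0, 9, 8) = 0
L (Minnie): min(3, 6, 8) = 3
M (Minnie): min(14, 13, 6) = 6
J (Maxine): max(0, 3, 6) = 6
Root (Minnie): min(8, 10, 6) = 6

6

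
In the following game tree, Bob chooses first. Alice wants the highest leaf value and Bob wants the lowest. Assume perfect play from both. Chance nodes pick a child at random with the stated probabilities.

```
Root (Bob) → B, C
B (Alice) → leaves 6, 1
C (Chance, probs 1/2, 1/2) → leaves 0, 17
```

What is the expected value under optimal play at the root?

6

B (Alice): max(6, 1) = 6
C (Chance): 1/2·0 + 1/2·17 = 8.5
Root (Bob): min(6, 8.5) = 6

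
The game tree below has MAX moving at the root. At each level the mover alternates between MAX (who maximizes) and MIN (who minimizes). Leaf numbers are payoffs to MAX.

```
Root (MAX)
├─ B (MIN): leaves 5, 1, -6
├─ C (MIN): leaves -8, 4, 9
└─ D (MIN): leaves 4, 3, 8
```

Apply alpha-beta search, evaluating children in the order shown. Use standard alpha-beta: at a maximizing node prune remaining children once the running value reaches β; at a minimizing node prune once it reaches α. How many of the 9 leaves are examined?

B [α=-∞,β=+∞]: v=-6
C [α=-6,β=+∞]: v=-8 after child 1 ≤ α → α-cutoff, skip 2
D [α=-6,β=+∞]: v=3
Root [α=-∞,β=+∞]: v=3
Leaves evaluated: 7 of 9.

7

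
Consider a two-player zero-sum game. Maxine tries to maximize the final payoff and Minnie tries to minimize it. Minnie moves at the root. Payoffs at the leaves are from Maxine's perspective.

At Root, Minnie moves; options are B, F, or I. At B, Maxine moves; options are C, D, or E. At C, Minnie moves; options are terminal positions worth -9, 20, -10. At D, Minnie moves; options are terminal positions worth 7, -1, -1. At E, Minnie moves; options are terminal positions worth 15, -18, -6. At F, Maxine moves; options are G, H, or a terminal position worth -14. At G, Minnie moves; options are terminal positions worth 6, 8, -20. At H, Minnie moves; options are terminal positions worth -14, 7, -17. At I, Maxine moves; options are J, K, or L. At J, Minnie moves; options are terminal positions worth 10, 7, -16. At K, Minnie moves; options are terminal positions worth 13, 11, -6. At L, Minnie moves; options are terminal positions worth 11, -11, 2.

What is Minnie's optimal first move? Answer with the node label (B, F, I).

F

C (Minnie): min(-9, 20, -10) = -10
D (Minnie): min(7, -1, -1) = -1
E (Minnie): min(15, -18, -6) = -18
B (Maxine): max(-10, -1, -18) = -1
G (Minnie): min(6, 8, -20) = -20
H (Minnie): min(-14, 7, -17) = -17
F (Maxine): max(-20, -17, -14) = -14
J (Minnie): min(10, 7, -16) = -16
K (Minnie): min(13, 11, -6) = -6
L (Minnie): min(11, -11, 2) = -11
I (Maxine): max(-16, -6, -11) = -6
Root (Minnie): min(-1, -14, -6) = -14
Minnie picks the child with the lowest value: F (value -14).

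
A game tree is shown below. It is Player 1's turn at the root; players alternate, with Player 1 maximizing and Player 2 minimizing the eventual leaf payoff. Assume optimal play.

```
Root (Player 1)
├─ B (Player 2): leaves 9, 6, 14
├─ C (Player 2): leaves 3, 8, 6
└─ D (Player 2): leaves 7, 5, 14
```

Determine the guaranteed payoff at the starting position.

B (Player 2): min(9, 6, 14) = 6
C (Player 2): min(3, 8, 6) = 3
D (Player 2): min(7, 5, 14) = 5
Root (Player 1): max(6, 3, 5) = 6

6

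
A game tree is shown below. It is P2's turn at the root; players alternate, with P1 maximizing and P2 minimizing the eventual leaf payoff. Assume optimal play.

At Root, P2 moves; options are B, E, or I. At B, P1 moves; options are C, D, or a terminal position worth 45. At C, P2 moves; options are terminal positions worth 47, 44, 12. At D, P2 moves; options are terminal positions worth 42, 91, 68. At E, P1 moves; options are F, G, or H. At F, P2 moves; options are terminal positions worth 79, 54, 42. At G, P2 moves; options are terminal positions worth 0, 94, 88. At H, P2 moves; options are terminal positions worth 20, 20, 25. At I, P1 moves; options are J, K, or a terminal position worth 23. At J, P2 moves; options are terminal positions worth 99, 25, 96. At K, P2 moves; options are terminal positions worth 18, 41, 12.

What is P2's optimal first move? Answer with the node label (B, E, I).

C (P2): min(47, 44, 12) = 12
D (P2): min(42, 91, 68) = 42
B (P1): max(12, 42, 45) = 45
F (P2): min(79, 54, 42) = 42
G (P2): min(0, 94, 88) = 0
H (P2): min(20, 20, 25) = 20
E (P1): max(42, 0, 20) = 42
J (P2): min(99, 25, 96) = 25
K (P2): min(18, 41, 12) = 12
I (P1): max(25, 12, 23) = 25
Root (P2): min(45, 42, 25) = 25
P2 picks the child with the lowest value: I (value 25).

I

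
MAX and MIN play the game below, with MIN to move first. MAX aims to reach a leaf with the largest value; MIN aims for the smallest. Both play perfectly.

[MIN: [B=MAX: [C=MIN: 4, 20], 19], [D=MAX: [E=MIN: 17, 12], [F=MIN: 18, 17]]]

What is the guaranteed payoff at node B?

C: min(4, 20) = 4
B: max(4, 19) = 19

19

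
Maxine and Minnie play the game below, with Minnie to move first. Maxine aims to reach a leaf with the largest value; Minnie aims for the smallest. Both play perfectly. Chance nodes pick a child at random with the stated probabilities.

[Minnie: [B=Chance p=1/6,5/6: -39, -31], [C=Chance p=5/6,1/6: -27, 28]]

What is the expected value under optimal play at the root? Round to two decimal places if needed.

B (Chance): 1/6·-39 + 5/6·-31 = -32.33
C (Chance): 5/6·-27 + 1/6·28 = -17.83
Root (Minnie): min(-32.33, -17.83) = -32.33

-32.33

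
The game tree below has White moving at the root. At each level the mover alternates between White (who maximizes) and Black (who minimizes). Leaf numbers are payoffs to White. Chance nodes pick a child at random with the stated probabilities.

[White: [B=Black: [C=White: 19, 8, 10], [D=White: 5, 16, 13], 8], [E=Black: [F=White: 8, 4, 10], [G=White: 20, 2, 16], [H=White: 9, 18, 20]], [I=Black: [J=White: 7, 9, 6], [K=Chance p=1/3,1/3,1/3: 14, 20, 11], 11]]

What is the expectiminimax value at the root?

10

C (White): max(19, 8, 10) = 19
D (White): max(5, 16, 13) = 16
B (Black): min(19, 16, 8) = 8
F (White): max(8, 4, 10) = 10
G (White): max(20, 2, 16) = 20
H (White): max(9, 18, 20) = 20
E (Black): min(10, 20, 20) = 10
J (White): max(7, 9, 6) = 9
K (Chance): 1/3·14 + 1/3·20 + 1/3·11 = 15
I (Black): min(9, 15, 11) = 9
Root (White): max(8, 10, 9) = 10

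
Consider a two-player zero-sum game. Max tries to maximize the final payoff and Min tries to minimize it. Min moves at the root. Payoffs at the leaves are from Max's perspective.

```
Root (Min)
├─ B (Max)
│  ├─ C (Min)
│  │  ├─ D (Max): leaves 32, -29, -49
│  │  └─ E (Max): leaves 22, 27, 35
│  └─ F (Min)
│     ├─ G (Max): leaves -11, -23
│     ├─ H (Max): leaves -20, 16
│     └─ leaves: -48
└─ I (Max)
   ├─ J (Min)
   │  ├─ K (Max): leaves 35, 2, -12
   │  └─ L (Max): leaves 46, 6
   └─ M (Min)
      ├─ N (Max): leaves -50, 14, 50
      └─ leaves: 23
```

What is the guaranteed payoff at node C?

D: max(32, -29, -49) = 32
E: max(22, 27, 35) = 35
C: min(32, 35) = 32

32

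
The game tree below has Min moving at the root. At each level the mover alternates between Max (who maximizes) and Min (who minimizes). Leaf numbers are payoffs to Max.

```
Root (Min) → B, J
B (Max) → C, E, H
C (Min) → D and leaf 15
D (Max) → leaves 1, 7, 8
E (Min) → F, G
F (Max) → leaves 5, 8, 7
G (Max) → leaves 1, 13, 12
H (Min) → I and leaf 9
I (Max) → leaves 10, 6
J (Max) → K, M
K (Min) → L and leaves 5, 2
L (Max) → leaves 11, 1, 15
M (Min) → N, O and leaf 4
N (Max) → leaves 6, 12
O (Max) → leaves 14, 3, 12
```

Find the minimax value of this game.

4

D (Max): max(1, 7, 8) = 8
C (Min): min(8, 15) = 8
F (Max): max(5, 8, 7) = 8
G (Max): max(1, 13, 12) = 13
E (Min): min(8, 13) = 8
I (Max): max(10, 6) = 10
H (Min): min(10, 9) = 9
B (Max): max(8, 8, 9) = 9
L (Max): max(11, 1, 15) = 15
K (Min): min(15, 5, 2) = 2
N (Max): max(6, 12) = 12
O (Max): max(14, 3, 12) = 14
M (Min): min(12, 14, 4) = 4
J (Max): max(2, 4) = 4
Root (Min): min(9, 4) = 4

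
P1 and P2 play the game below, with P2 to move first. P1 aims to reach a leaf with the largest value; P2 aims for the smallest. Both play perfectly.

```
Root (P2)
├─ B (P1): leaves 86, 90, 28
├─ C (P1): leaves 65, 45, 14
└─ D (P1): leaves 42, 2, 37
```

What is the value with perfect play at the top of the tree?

42

B (P1): max(86, 90, 28) = 90
C (P1): max(65, 45, 14) = 65
D (P1): max(42, 2, 37) = 42
Root (P2): min(90, 65, 42) = 42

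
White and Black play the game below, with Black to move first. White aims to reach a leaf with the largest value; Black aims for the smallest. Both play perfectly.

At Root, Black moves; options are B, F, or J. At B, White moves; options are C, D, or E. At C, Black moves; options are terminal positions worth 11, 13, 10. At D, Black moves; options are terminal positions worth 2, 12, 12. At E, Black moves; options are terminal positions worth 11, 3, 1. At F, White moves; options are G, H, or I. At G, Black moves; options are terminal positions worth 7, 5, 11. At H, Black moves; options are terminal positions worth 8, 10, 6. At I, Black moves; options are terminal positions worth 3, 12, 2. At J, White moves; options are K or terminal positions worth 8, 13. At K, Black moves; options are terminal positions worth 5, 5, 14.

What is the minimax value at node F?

G: min(7, 5, 11) = 5
H: min(8, 10, 6) = 6
I: min(3, 12, 2) = 2
F: max(5, 6, 2) = 6

6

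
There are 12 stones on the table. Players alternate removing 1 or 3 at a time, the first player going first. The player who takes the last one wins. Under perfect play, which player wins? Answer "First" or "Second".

Second

i:   0  1  2  3  4  5  6  7  8  9 10 11 12
     L  W  L  W  L  W  L  W  L  W  L  W  L
Position 12 is L, so the second player wins.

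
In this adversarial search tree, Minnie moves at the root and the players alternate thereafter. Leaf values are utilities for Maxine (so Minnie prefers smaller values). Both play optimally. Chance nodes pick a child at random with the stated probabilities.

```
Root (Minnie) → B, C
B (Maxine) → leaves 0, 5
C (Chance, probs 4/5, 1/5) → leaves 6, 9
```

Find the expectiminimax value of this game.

B (Maxine): max(0, 5) = 5
C (Chance): 4/5·6 + 1/5·9 = 6.6
Root (Minnie): min(5, 6.6) = 5

5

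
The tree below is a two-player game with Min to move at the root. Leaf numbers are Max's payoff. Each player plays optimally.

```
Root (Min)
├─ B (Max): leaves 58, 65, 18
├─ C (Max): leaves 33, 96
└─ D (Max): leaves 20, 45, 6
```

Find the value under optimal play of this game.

B (Max): max(58, 65, 18) = 65
C (Max): max(33, 96) = 96
D (Max): max(20, 45, 6) = 45
Root (Min): min(65, 96, 45) = 45

45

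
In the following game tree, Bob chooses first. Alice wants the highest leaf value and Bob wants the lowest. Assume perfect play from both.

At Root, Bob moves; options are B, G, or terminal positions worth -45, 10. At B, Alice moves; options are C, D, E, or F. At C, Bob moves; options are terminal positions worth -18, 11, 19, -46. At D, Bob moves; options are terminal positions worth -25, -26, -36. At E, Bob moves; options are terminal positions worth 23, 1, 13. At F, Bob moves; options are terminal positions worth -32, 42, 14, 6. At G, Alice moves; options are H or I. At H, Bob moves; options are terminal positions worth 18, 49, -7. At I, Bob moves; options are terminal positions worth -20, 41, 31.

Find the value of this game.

-45

C (Bob): min(-18, 11, 19, -46) = -46
D (Bob): min(-25, -26, -36) = -36
E (Bob): min(23, 1, 13) = 1
F (Bob): min(-32, 42, 14, 6) = -32
B (Alice): max(-46, -36, 1, -32) = 1
H (Bob): min(18, 49, -7) = -7
I (Bob): min(-20, 41, 31) = -20
G (Alice): max(-7, -20) = -7
Root (Bob): min(1, -7, -45, 10) = -45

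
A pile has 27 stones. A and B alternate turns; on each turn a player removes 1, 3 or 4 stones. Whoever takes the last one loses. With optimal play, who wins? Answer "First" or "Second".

i:   0  1  2  3  4  5  6  7  8  9 10 11 12 13 14 15 16 17 18 19 20 21 22 23 24 25 26 27
     W  L  W  L  W  W  W  W  L  W  L  W  W  W  W  L  W  L  W  W  W  W  L  W  L  W  W  W
Position 27 is W, so the first player wins.

First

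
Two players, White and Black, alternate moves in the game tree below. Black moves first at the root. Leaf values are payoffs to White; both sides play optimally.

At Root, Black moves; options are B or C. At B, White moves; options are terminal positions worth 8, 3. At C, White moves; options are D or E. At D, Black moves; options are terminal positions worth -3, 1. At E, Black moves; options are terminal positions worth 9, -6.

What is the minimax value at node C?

D: min(-3, 1) = -3
E: min(9, -6) = -6
C: max(-3, -6) = -3

-3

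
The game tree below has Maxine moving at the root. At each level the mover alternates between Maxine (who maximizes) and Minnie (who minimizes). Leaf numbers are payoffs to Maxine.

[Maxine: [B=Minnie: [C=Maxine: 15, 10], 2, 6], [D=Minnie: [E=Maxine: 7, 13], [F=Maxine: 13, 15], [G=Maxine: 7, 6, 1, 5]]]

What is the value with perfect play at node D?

7

E: max(7, 13) = 13
F: max(13, 15) = 15
G: max(7, 6, 1, 5) = 7
D: min(13, 15, 7) = 7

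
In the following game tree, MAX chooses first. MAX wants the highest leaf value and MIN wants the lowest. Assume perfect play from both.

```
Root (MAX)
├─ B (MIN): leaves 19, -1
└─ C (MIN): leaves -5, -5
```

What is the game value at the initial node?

-1

B (MIN): min(19, -1) = -1
C (MIN): min(-5, -5) = -5
Root (MAX): max(-1, -5) = -1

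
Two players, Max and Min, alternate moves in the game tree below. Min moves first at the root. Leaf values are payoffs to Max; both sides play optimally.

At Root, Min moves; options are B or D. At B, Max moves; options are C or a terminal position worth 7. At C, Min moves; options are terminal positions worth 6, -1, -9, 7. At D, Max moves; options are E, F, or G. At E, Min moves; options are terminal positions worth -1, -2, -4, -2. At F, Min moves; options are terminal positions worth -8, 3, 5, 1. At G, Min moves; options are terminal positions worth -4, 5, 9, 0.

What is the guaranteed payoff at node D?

-4

E: min(-1, -2, -4, -2) = -4
F: min(-8, 3, 5, 1) = -8
G: min(-4, 5, 9, 0) = -4
D: max(-4, -8, -4) = -4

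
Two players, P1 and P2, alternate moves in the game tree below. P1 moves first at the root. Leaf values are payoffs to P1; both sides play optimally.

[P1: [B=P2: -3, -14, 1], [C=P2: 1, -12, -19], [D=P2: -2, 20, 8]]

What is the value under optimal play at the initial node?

B (P2): min(-3, -14, 1) = -14
C (P2): min(1, -12, -19) = -19
D (P2): min(-2, 20, 8) = -2
Root (P1): max(-14, -19, -2) = -2

-2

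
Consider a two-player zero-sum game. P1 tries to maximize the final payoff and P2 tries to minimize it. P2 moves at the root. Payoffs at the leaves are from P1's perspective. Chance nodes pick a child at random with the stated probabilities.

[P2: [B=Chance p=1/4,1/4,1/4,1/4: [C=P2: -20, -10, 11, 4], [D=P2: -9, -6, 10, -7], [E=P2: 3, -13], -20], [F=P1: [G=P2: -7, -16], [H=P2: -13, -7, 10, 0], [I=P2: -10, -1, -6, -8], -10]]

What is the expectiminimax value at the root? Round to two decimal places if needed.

C (P2): min(-20, -10, 11, 4) = -20
D (P2): min(-9, -6, 10, -7) = -9
E (P2): min(3, -13) = -13
B (Chance): 1/4·-20 + 1/4·-9 + 1/4·-13 + 1/4·-20 = -15.5
G (P2): min(-7, -16) = -16
H (P2): min(-13, -7, 10, 0) = -13
I (P2): min(-10, -1, -6, -8) = -10
F (P1): max(-16, -13, -10, -10) = -10
Root (P2): min(-15.5, -10) = -15.5

-15.5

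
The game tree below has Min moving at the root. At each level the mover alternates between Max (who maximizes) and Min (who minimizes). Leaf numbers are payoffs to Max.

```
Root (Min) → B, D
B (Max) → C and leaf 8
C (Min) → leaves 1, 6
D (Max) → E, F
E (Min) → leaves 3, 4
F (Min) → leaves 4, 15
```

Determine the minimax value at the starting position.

4

C (Min): min(1, 6) = 1
B (Max): max(1, 8) = 8
E (Min): min(3, 4) = 3
F (Min): min(4, 15) = 4
D (Max): max(3, 4) = 4
Root (Min): min(8, 4) = 4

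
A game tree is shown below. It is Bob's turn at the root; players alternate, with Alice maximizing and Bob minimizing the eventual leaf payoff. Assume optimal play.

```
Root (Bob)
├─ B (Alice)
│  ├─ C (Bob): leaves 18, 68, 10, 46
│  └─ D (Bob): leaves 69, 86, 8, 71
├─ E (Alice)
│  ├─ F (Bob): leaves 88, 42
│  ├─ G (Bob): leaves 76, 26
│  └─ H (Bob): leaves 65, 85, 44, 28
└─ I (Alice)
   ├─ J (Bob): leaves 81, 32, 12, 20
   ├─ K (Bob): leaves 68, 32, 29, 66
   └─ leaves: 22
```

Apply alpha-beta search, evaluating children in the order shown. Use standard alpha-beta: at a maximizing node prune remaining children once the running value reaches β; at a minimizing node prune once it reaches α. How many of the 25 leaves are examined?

C [α=-∞,β=+∞]: v=10
D [α=10,β=+∞]: v=8 after child 3 ≤ α → α-cutoff, skip 1
B [α=-∞,β=+∞]: v=10
F [α=-∞,β=10]: v=42
E [α=-∞,β=10]: v=42 after child 1 ≥ β → β-cutoff, skip 2
J [α=-∞,β=10]: v=12
I [α=-∞,β=10]: v=12 after child 1 ≥ β → β-cutoff, skip 2
Root [α=-∞,β=+∞]: v=10
Leaves evaluated: 13 of 25.

13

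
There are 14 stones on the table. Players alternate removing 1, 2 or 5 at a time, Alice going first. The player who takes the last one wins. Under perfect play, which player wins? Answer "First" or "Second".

Positions where the player to move wins (W) vs loses (L):
i:   0  1  2  3  4  5  6  7  8  9 10 11 12 13 14
     L  W  W  L  W  W  L  W  W  L  W  W  L  W  W
Position 14 is W, so the first player wins.

First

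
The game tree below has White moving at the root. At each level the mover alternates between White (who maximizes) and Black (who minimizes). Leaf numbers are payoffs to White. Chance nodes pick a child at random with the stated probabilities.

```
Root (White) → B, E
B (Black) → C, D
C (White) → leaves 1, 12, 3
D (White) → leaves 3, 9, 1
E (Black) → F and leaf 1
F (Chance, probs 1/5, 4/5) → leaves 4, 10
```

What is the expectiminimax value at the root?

C (White): max(1, 12, 3) = 12
D (White): max(3, 9, 1) = 9
B (Black): min(12, 9) = 9
F (Chance): 1/5·4 + 4/5·10 = 8.8
E (Black): min(8.8, 1) = 1
Root (White): max(9, 1) = 9

9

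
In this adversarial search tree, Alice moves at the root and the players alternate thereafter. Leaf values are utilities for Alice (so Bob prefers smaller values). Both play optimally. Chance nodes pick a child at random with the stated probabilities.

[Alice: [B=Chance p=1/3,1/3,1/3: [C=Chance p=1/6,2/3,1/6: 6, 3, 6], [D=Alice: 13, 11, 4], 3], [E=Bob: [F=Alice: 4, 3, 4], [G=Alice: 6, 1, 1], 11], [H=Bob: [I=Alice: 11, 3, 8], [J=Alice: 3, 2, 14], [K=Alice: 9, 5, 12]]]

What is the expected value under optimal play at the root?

11

C (Chance): 1/6·6 + 2/3·3 + 1/6·6 = 4
D (Alice): max(13, 11, 4) = 13
B (Chance): 1/3·4 + 1/3·13 + 1/3·3 = 6.67
F (Alice): max(4, 3, 4) = 4
G (Alice): max(6, 1, 1) = 6
E (Bob): min(4, 6, 11) = 4
I (Alice): max(11, 3, 8) = 11
J (Alice): max(3, 2, 14) = 14
K (Alice): max(9, 5, 12) = 12
H (Bob): min(11, 14, 12) = 11
Root (Alice): max(6.67, 4, 11) = 11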